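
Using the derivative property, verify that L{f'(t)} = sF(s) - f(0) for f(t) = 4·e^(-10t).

f'(t) = -40e^(-10t). Direct: L{f'(t)} = -40/(s+10). Property: s·4/(s+10) - 4 = (4s - 4(s+10))/(s+10) = -40/(s+10). ✓

Final answer: -40/(s+10)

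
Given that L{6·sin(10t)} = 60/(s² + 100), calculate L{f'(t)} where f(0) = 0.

L{f'(t)} = s·F(s) - f(0) = s·60/(s² + 100) - 0 = 60s/(s² + 100)

Final answer: 60s/(s² + 100)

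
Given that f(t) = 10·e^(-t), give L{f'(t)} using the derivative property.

f(0) = 10, F(s) = 10/(s+1). L{f'(t)} = s·F(s) - f(0) = 10s/(s+1) - 10 = (10s - 10(s+1))/(s+1) = -10/(s+1)

Final answer: -10/(s+1)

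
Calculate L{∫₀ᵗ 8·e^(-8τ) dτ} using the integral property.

L{∫₀ᵗ f(τ)dτ} = F(s)/s with F(s) = 8/(s+8), so L{∫₀ᵗ 8·e^(-8τ) dτ} = 8/(s(s+8))

Final answer: 8/(s(s+8))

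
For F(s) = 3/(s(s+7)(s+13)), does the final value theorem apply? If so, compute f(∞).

Poles of sF(s) = 3/((s+7)(s+13)) are at s = -7 and s = -13, both in the left half-plane. Theorem applies. f(∞) = lim_{s→0} sF(s) = 3/(7·13) = 3/91

Final answer: 3/91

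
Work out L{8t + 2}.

L{8t + 2} = 8·L{t} + 2·L{1} = 8/s² + 2/s

Final answer: 8/s² + 2/s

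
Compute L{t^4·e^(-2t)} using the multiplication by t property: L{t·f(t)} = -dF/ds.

Using L{t^n·e^(at)} = n!/(s-a)^(n+1), L{t^4·e^(-2t)} = 24/(s+2)^5

Final answer: 24/(s+2)^5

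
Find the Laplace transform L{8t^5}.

L{8t^5} = 8 · L{t^5} = 8 · 120/s^6 = 960/s^6

Final answer: 960/s^6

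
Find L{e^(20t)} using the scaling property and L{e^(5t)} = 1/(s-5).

Using L{f(at)} = (1/a)F(s/a) with a=4 and f(t) = e^(5t): L{e^(20t)} = (1/4) · 1/((s/4)-5) = (1/4) · 4/(s-20) = 1/(s-20)

Final answer: 1/(s-20)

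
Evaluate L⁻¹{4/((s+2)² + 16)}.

Form: b/((s-a)² + b²) → e^(at)sin(bt). With a=-2, b=4

Final answer: e^(-2t)·sin(4t)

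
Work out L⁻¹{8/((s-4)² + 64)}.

Form: b/((s-a)² + b²) → e^(at)sin(bt). With a=4, b=8

Final answer: e^(4t)·sin(8t)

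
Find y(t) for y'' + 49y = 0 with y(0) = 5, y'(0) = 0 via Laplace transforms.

L{y''} + 49L{y} = 0. s²Y - 5s - 0 + 49Y = 0. Y(s² + 49) = 5s. Y = (5s)/(s² + 49). Inverting: y(t) = 5cos(7t)

Final answer: y(t) = 5cos(7t)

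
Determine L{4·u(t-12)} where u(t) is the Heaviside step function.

L{u(t-a)} = e^(-as)/s. Here a=12, so L{u(t-12)} = e^(-12s)/s, and L{4·u(t-12)} = 4·e^(-12s)/s

Final answer: 4·e^(-12s)/s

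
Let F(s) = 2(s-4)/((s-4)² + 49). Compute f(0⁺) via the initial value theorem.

f(0⁺) = lim_{s→∞} sF(s) = lim_{s→∞} 2s(s-4)/((s-4)² + 49) = 2

Final answer: 2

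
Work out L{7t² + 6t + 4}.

L{7t² + 6t + 4} = 7·2/s³ + 6/s² + 4/s = 14/s³ + 6/s² + 4/s

Final answer: 14/s³ + 6/s² + 4/s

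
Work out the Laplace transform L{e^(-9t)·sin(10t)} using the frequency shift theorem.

Frequency shift: L{e^(at)f(t)} = F(s-a). L{e^(-9t)·sin(10t)} = 10/((s+9)² + 100)

Final answer: 10/((s+9)² + 100)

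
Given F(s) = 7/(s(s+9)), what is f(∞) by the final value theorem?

f(∞) = lim_{s→0} s·7/(s(s+9)) = lim_{s→0} 7/(s+9) = 7/9 = 7/9

Final answer: 7/9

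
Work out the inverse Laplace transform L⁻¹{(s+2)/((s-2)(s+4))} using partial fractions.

Using partial fractions, f(t) = (4e^(2t) + 2e^(-4t))/6

Final answer: (4e^(2t) + 2e^(-4t))/6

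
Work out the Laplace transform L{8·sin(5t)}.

L{sin(ωt)} = ω/(s² + ω²), so L{sin(5t)} = 5/(s² + 25). Then L{8·sin(5t)} = 8·5/(s² + 25) = 40/(s² + 25)

Final answer: 40/(s² + 25)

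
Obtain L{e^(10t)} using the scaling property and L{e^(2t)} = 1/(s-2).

Using L{f(at)} = (1/a)F(s/a) with a=5 and f(t) = e^(2t): L{e^(10t)} = (1/5) · 1/((s/5)-2) = (1/5) · 5/(s-10) = 1/(s-10)

Final answer: 1/(s-10)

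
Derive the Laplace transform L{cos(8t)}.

L{cos(ωt)} = s/(s² + ω²), so L{cos(8t)} = s/(s² + 64)

Final answer: s/(s² + 64)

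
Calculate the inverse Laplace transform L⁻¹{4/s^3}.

L⁻¹{n!/s^(n+1)} = t^n with n=2. So L⁻¹{2/s^3} = t^2, and L⁻¹{4/s^3} = (4/2)·t^2 = 2·t^2

Final answer: 2·t^2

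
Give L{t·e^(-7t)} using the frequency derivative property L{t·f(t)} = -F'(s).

L{e^(-7t)} = 1/(s+7). By frequency derivative: L{t·e^(-7t)} = -d/ds[1/(s+7)] = -(-1)/(s+7)² = 1/(s+7)²

Final answer: 1/(s+7)²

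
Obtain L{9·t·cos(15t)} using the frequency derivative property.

L{cos(15t)} = s/(s² + 225). Derivative: d/ds[s/(s² + 225)] = [(s² + 225) - s·2s]/(s² + 225)² = (225 - s²)/(s² + 225)². So L{t·cos(15t)} = -F'(s) = (s² - 225)/(s² + 225)². Then L{9·t·cos(15t)} = 9·(s² - 225)/(s² + 225)²

Final answer: 9·(s² - 225)/(s² + 225)²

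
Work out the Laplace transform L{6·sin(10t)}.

L{sin(ωt)} = ω/(s² + ω²), so L{sin(10t)} = 10/(s² + 100). Then L{6·sin(10t)} = 6·10/(s² + 100) = 60/(s² + 100)

Final answer: 60/(s² + 100)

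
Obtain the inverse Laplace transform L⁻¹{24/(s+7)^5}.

L⁻¹{n!/(s-a)^(n+1)} = t^n·e^(at), so L⁻¹{24/(s+7)^5} = t^4·e^(-7t)

Final answer: t^4·e^(-7t)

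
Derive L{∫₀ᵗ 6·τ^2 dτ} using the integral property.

L{∫₀ᵗ f(τ)dτ} = F(s)/s with f(t) = 6t^2. F(s) = 12/s^3, so L{∫₀ᵗ 6·τ^2 dτ} = (12/s^3)/s = 12/s^4. (Check: ∫₀ᵗ 6·τ^2 dτ = 6t^3/3.)

Final answer: 12/s^4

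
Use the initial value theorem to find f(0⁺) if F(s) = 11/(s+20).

f(0⁺) = lim_{s→∞} s·11/(s+20) = lim_{s→∞} 11s/(s+20) = 11

Final answer: 11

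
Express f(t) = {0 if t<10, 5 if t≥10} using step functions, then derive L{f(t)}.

f(t) = 5·u(t-10). L{u(t-10)} = e^(-10s)/s, so L{f(t)} = 5·e^(-10s)/s

Final answer: 5·e^(-10s)/s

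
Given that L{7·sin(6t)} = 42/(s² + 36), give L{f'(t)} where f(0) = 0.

L{f'(t)} = s·F(s) - f(0) = s·42/(s² + 36) - 0 = 42s/(s² + 36)

Final answer: 42s/(s² + 36)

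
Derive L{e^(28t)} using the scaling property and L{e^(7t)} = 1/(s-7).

Using L{f(at)} = (1/a)F(s/a) with a=4 and f(t) = e^(7t): L{e^(28t)} = (1/4) · 1/((s/4)-7) = (1/4) · 4/(s-28) = 1/(s-28)

Final answer: 1/(s-28)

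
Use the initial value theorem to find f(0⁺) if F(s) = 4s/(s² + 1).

f(0⁺) = lim_{s→∞} s·4s/(s² + 1) = lim_{s→∞} 4s²/(s² + 1) = 4

Final answer: 4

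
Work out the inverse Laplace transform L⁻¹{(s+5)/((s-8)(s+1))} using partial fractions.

Using partial fractions, f(t) = (13e^(8t) - 4e^(-t))/9

Final answer: (13e^(8t) - 4e^(-t))/9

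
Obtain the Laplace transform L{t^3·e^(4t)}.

L{t^n·e^(at)} = n!/(s-a)^(n+1), so L{t^3·e^(4t)} = 6/(s-4)^4

Final answer: 6/(s-4)^4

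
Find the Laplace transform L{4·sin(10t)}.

L{sin(ωt)} = ω/(s² + ω²), so L{sin(10t)} = 10/(s² + 100). Then L{4·sin(10t)} = 4·10/(s² + 100) = 40/(s² + 100)

Final answer: 40/(s² + 100)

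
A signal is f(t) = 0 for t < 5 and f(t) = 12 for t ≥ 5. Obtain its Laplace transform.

f(t) = 12·u(t-5). L{u(t-5)} = e^(-5s)/s, so L{f(t)} = 12·e^(-5s)/s

Final answer: 12·e^(-5s)/s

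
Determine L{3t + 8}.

L{3t + 8} = 3·L{t} + 8·L{1} = 3/s² + 8/s

Final answer: 3/s² + 8/s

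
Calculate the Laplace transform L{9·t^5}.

L{t^n} = n!/s^(n+1), so L{t^5} = 120/s^6. Then L{9·t^5} = 9·120/s^6 = 1080/s^6

Final answer: 1080/s^6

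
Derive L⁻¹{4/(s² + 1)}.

This is the form c·a/(s² + a²) with a = 1, c = 4. L⁻¹ = 4·sin(t)

Final answer: 4·sin(t)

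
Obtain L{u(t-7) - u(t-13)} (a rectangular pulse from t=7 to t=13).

L{u(t-a)} = e^(-as)/s. L{u(t-7) - u(t-13)} = (e^(-7s) - e^(-13s))/s

Final answer: (e^(-7s) - e^(-13s))/s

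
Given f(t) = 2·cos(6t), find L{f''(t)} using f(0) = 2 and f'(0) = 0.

F(s) = 2s/(s² + 36). L{f''(t)} = s²F(s) - sf(0) - f'(0) = 2s³/(s² + 36) - 2s = (2s³ - 2s(s² + 36))/(s² + 36) = -72s/(s² + 36)

Final answer: -72s/(s² + 36)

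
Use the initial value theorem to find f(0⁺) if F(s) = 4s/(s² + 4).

f(0⁺) = lim_{s→∞} s·4s/(s² + 4) = lim_{s→∞} 4s²/(s² + 4) = 4

Final answer: 4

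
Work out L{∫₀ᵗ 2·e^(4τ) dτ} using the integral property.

L{∫₀ᵗ f(τ)dτ} = F(s)/s with F(s) = 2/(s-4), so L{∫₀ᵗ 2·e^(4τ) dτ} = 2/(s(s-4))

Final answer: 2/(s(s-4))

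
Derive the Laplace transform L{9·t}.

L{t^n} = n!/s^(n+1), so L{t} = 1/s^2. Then L{9·t} = 9·1/s^2 = 9/s^2

Final answer: 9/s^2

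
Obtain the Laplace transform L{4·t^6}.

L{t^n} = n!/s^(n+1), so L{t^6} = 720/s^7. Then L{4·t^6} = 4·720/s^7 = 2880/s^7

Final answer: 2880/s^7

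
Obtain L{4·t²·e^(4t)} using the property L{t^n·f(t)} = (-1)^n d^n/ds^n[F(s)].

L{e^(4t)} = 1/(s-4). d/ds[1/(s-4)] = -1/(s-4)². d²/ds²[1/(s-4)] = 2/(s-4)³. So L{t²·e^(4t)} = (-1)² · 2/(s-4)³ = 2/(s-4)³. Then L{4·t²·e^(4t)} = 4·2/(s-4)³ = 8/(s-4)³

Final answer: 8/(s-4)³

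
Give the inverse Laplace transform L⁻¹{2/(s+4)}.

L⁻¹{1/(s-a)} = e^(at), so L⁻¹{1/(s+4)} = e^(-4t), and L⁻¹{2/(s+4)} = 2·e^(-4t)

Final answer: 2·e^(-4t)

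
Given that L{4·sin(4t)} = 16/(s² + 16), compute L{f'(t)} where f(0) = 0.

L{f'(t)} = s·F(s) - f(0) = s·16/(s² + 16) - 0 = 16s/(s² + 16)

Final answer: 16s/(s² + 16)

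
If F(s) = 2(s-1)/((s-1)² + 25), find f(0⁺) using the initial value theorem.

f(0⁺) = lim_{s→∞} sF(s) = lim_{s→∞} 2s(s-1)/((s-1)² + 25) = 2

Final answer: 2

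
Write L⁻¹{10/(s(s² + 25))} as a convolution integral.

10/(s(s² + 25)) = (1/s)·(10/(s² + 25)) = L{1}·L{2·sin(5t)}. So f(t) = 1*(2·sin(5t)) = ∫₀ᵗ 2·sin(5τ) dτ

Final answer: ∫₀ᵗ 2·sin(5τ) dτ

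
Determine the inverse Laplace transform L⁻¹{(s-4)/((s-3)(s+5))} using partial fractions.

Using partial fractions, f(t) = (-e^(3t) + 9e^(-5t))/8

Final answer: (-e^(3t) + 9e^(-5t))/8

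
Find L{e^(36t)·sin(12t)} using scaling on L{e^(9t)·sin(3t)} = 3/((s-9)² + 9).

Scaling with a=4: L{e^(36t)·sin(12t)} = (1/4) · 3/((s/4-9)² + 9). Simplifying: 12/((s-36)² + 144)

Final answer: 12/((s-36)² + 144)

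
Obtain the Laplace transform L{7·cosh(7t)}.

L{cosh(ωt)} = s/(s² - ω²), so L{cosh(7t)} = s/(s² - 49). Then L{7·cosh(7t)} = 7·s/(s² - 49) = 7s/(s² - 49)

Final answer: 7s/(s² - 49)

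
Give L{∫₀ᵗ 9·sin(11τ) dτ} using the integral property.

L{∫₀ᵗ f(τ)dτ} = F(s)/s with F(s) = 99/(s² + 121), so the result is (99/(s² + 121))/s = 99/(s(s² + 121))

Final answer: 99/(s(s² + 121))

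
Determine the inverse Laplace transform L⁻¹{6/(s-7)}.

L⁻¹{1/(s-a)} = e^(at), so L⁻¹{1/(s-7)} = e^(7t), and L⁻¹{6/(s-7)} = 6·e^(7t)

Final answer: 6·e^(7t)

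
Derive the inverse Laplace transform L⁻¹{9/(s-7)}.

L⁻¹{1/(s-a)} = e^(at), so L⁻¹{1/(s-7)} = e^(7t), and L⁻¹{9/(s-7)} = 9·e^(7t)

Final answer: 9·e^(7t)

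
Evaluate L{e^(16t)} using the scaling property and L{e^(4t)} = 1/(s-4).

Using L{f(at)} = (1/a)F(s/a) with a=4 and f(t) = e^(4t): L{e^(16t)} = (1/4) · 1/((s/4)-4) = (1/4) · 4/(s-16) = 1/(s-16)

Final answer: 1/(s-16)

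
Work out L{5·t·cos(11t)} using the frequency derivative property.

L{cos(11t)} = s/(s² + 121). Derivative: d/ds[s/(s² + 121)] = [(s² + 121) - s·2s]/(s² + 121)² = (121 - s²)/(s² + 121)². So L{t·cos(11t)} = -F'(s) = (s² - 121)/(s² + 121)². Then L{5·t·cos(11t)} = 5·(s² - 121)/(s² + 121)²

Final answer: 5·(s² - 121)/(s² + 121)²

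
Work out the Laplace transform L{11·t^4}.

L{t^n} = n!/s^(n+1), so L{t^4} = 24/s^5. Then L{11·t^4} = 11·24/s^5 = 264/s^5

Final answer: 264/s^5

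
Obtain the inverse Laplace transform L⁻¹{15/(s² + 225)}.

L⁻¹{15/(s² + 225)} = sin(15t)

Final answer: sin(15t)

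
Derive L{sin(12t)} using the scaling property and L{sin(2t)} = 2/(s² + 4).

Using L{f(at)} = (1/a)F(s/a) with a=6: L{sin(12t)} = (1/6) · 2/((s/6)² + 4) = (1/6) · 2·36/(s² + 144) = 12/(s² + 144)

Final answer: 12/(s² + 144)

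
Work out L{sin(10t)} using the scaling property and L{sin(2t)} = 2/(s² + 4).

Using L{f(at)} = (1/a)F(s/a) with a=5: L{sin(10t)} = (1/5) · 2/((s/5)² + 4) = (1/5) · 2·25/(s² + 100) = 10/(s² + 100)

Final answer: 10/(s² + 100)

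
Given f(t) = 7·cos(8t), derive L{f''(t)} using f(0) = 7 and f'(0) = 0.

F(s) = 7s/(s² + 64). L{f''(t)} = s²F(s) - sf(0) - f'(0) = 7s³/(s² + 64) - 7s = (7s³ - 7s(s² + 64))/(s² + 64) = -448s/(s² + 64)

Final answer: -448s/(s² + 64)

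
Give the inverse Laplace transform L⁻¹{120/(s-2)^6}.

L⁻¹{n!/(s-a)^(n+1)} = t^n·e^(at), so L⁻¹{120/(s-2)^6} = t^5·e^(2t)

Final answer: t^5·e^(2t)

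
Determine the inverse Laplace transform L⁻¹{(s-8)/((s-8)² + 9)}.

Using frequency shift, L⁻¹{(s-8)/((s-8)² + 9)} = e^(8t)·cos(3t)

Final answer: e^(8t)·cos(3t)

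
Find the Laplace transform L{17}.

L{17} = 17 · L{1} = 17/s

Final answer: 17/s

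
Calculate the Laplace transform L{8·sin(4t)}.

L{sin(ωt)} = ω/(s² + ω²), so L{sin(4t)} = 4/(s² + 16). Then L{8·sin(4t)} = 8·4/(s² + 16) = 32/(s² + 16)

Final answer: 32/(s² + 16)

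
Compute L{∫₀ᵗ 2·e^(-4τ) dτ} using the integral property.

L{∫₀ᵗ f(τ)dτ} = F(s)/s with F(s) = 2/(s+4), so L{∫₀ᵗ 2·e^(-4τ) dτ} = 2/(s(s+4))

Final answer: 2/(s(s+4))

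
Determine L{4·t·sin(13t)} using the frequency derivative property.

L{sin(13t)} = 13/(s² + 169). By L{t·f(t)} = -F'(s): -d/ds[13/(s² + 169)] = -(13)·(-2s)/(s² + 169)² = 26s/(s² + 169)². Then L{4·t·sin(13t)} = 4·26s/(s² + 169)² = 104s/(s² + 169)²

Final answer: 104s/(s² + 169)²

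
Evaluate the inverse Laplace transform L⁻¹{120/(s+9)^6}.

L⁻¹{n!/(s-a)^(n+1)} = t^n·e^(at), so L⁻¹{120/(s+9)^6} = t^5·e^(-9t)

Final answer: t^5·e^(-9t)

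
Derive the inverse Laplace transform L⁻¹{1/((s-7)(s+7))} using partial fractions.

Decompose: A/(s-7) + B/(s+7). A = 1/14, B = -1/14. f(t) = (e^(7t) - e^(-7t))/14

Final answer: (e^(7t) - e^(-7t))/14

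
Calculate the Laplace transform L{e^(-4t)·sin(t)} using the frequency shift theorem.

Frequency shift: L{e^(at)f(t)} = F(s-a). L{e^(-4t)·sin(t)} = 1/((s+4)² + 1)

Final answer: 1/((s+4)² + 1)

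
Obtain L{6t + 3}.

L{6t + 3} = 6·L{t} + 3·L{1} = 6/s² + 3/s

Final answer: 6/s² + 3/s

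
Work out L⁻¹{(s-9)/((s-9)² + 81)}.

Using frequency shift: L⁻¹{(s-a)/((s-a)² + b²)} = e^(at)cos(bt). Here a=9, b=9

Final answer: e^(9t)·cos(9t)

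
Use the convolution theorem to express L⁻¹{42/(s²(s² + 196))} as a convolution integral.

42/(s²(s² + 196)) = (1/s²)·(42/(s² + 196)) = L{t}·L{3·sin(14t)}. So f(t) = t*(3·sin(14t)) = ∫₀ᵗ 3τ·sin(14(t-τ)) dτ

Final answer: ∫₀ᵗ 3τ·sin(14(t-τ)) dτ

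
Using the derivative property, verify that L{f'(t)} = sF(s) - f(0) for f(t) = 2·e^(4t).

f'(t) = 8e^(4t). Direct: L{f'(t)} = 8/(s-4). Property: s·2/(s-4) - 2 = (2s - 2(s-4))/(s-4) = 8/(s-4). ✓

Final answer: 8/(s-4)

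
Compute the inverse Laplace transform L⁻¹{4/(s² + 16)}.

L⁻¹{4/(s² + 16)} = sin(4t)

Final answer: sin(4t)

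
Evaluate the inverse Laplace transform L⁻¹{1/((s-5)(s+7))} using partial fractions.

Decompose: A/(s-5) + B/(s+7). A = 1/12, B = -1/12. f(t) = (e^(5t) - e^(-7t))/12

Final answer: (e^(5t) - e^(-7t))/12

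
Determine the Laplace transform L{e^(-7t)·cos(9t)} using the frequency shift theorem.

Frequency shift: L{e^(at)f(t)} = F(s-a). L{e^(-7t)·cos(9t)} = (s+7)/((s+7)² + 81)

Final answer: (s+7)/((s+7)² + 81)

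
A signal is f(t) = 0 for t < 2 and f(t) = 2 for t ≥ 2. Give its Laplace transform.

f(t) = 2·u(t-2). L{u(t-2)} = e^(-2s)/s, so L{f(t)} = 2·e^(-2s)/s

Final answer: 2·e^(-2s)/s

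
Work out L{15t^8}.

L{t^n} = n!/s^(n+1). So L{15t^8} = 15·8!/s^9 = 604800/s^9

Final answer: 604800/s^9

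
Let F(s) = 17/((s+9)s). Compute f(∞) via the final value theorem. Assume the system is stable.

f(∞) = lim_{s→0} sF(s) = lim_{s→0} 17/(s+9) = 17/9

Final answer: 17/9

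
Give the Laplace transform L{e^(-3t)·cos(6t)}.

L{e^(at)·cos(ωt)} = (s-a)/((s-a)² + ω²), so L{e^(-3t)·cos(6t)} = (s+3)/((s+3)² + 36)

Final answer: (s+3)/((s+3)² + 36)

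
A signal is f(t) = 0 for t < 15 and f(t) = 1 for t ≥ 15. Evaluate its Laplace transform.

f(t) = u(t-15). L{u(t-15)} = e^(-15s)/s, so L{f(t)} = e^(-15s)/s

Final answer: e^(-15s)/s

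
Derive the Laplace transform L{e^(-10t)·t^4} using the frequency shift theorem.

L{e^(at)·t^n} = n!/(s-a)^(n+1), so L{e^(-10t)·t^4} = 24/(s+10)^5

Final answer: 24/(s+10)^5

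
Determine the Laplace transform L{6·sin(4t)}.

L{sin(ωt)} = ω/(s² + ω²), so L{sin(4t)} = 4/(s² + 16). Then L{6·sin(4t)} = 6·4/(s² + 16) = 24/(s² + 16)

Final answer: 24/(s² + 16)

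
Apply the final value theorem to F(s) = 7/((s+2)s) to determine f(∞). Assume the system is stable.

f(∞) = lim_{s→0} sF(s) = lim_{s→0} 7/(s+2) = 7/2

Final answer: 7/2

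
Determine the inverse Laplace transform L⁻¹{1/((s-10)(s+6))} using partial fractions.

Decompose: A/(s-10) + B/(s+6). A = 1/16, B = -1/16. f(t) = (e^(10t) - e^(-6t))/16

Final answer: (e^(10t) - e^(-6t))/16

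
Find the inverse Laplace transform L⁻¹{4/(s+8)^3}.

L⁻¹{n!/(s-a)^(n+1)} = t^n·e^(at) with n=2, a=-8. So L⁻¹{2/(s+8)^3} = t^2·e^(-8t), and L⁻¹{4/(s+8)^3} = (4/2)·t^2·e^(-8t) = 2·t^2·e^(-8t)

Final answer: 2·t^2·e^(-8t)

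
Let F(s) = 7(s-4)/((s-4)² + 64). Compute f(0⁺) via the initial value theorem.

f(0⁺) = lim_{s→∞} sF(s) = lim_{s→∞} 7s(s-4)/((s-4)² + 64) = 7

Final answer: 7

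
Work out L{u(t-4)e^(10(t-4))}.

u(t-a)f(t-a) with f(t)=e^(10t). L{e^(10t)} = 1/(s-10). By time shift: e^(-4s)/(s-10)

Final answer: e^(-4s)/(s-10)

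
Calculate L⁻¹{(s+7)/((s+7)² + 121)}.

Using frequency shift: L⁻¹{(s-a)/((s-a)² + b²)} = e^(at)cos(bt). Here a=-7, b=11

Final answer: e^(-7t)·cos(11t)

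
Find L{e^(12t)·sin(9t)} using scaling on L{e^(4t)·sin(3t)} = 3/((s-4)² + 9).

Scaling with a=3: L{e^(12t)·sin(9t)} = (1/3) · 3/((s/3-4)² + 9). Simplifying: 9/((s-12)² + 81)

Final answer: 9/((s-12)² + 81)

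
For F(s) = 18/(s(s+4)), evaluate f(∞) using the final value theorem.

f(∞) = lim_{s→0} s·18/(s(s+4)) = lim_{s→0} 18/(s+4) = 18/4 = 9/2

Final answer: 9/2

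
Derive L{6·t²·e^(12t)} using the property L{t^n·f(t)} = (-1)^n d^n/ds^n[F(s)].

L{e^(12t)} = 1/(s-12). d/ds[1/(s-12)] = -1/(s-12)². d²/ds²[1/(s-12)] = 2/(s-12)³. So L{t²·e^(12t)} = (-1)² · 2/(s-12)³ = 2/(s-12)³. Then L{6·t²·e^(12t)} = 6·2/(s-12)³ = 12/(s-12)³

Final answer: 12/(s-12)³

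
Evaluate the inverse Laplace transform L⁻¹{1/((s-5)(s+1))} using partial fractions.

Decompose: A/(s-5) + B/(s+1). A = 1/6, B = -1/6. f(t) = (e^(5t) - e^(-t))/6

Final answer: (e^(5t) - e^(-t))/6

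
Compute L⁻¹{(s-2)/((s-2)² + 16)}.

Using frequency shift: L⁻¹{(s-a)/((s-a)² + b²)} = e^(at)cos(bt). Here a=2, b=4

Final answer: e^(2t)·cos(4t)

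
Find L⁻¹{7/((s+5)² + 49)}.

Form: b/((s-a)² + b²) → e^(at)sin(bt). With a=-5, b=7

Final answer: e^(-5t)·sin(7t)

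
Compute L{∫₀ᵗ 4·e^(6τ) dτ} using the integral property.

L{∫₀ᵗ f(τ)dτ} = F(s)/s with F(s) = 4/(s-6), so L{∫₀ᵗ 4·e^(6τ) dτ} = 4/(s(s-6))

Final answer: 4/(s(s-6))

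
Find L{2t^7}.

L{t^n} = n!/s^(n+1). So L{2t^7} = 2·7!/s^8 = 10080/s^8

Final answer: 10080/s^8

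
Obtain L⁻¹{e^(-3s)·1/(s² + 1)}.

L⁻¹{1/(s² + 1)} = sin(t). By the time shift theorem, L⁻¹{e^(-as)F(s)} = u(t-a)f(t-a) with a=3, so L⁻¹{e^(-3s)·1/(s² + 1)} = u(t-3)·sin((t-3))

Final answer: u(t-3)·sin((t-3))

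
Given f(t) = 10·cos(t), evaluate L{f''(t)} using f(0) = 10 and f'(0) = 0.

F(s) = 10s/(s² + 1). L{f''(t)} = s²F(s) - sf(0) - f'(0) = 10s³/(s² + 1) - 10s = (10s³ - 10s(s² + 1))/(s² + 1) = -10s/(s² + 1)

Final answer: -10s/(s² + 1)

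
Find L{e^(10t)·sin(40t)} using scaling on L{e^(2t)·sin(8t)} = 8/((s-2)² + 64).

Scaling with a=5: L{e^(10t)·sin(40t)} = (1/5) · 8/((s/5-2)² + 64). Simplifying: 40/((s-10)² + 1600)

Final answer: 40/((s-10)² + 1600)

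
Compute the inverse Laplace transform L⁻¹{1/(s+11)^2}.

L⁻¹{n!/(s-a)^(n+1)} = t^n·e^(at), so L⁻¹{1/(s+11)^2} = t·e^(-11t)

Final answer: t·e^(-11t)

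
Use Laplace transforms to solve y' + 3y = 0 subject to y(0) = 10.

L{y'} + 3L{y} = 0. sY - 10 + 3Y = 0. Y(s+3) = 10. Y = 10/(s+3)

Final answer: y(t) = 10e^(-3t)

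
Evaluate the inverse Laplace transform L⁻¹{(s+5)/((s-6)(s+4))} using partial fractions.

Using partial fractions, f(t) = (11e^(6t) - e^(-4t))/10

Final answer: (11e^(6t) - e^(-4t))/10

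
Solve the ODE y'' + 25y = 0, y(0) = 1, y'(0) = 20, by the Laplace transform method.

L{y''} + 25L{y} = 0. s²Y - s - 20 + 25Y = 0. Y(s² + 25) = s + 20. Y = (s + 20)/(s² + 25). Inverting: y(t) = cos(5t) + 4sin(5t)

Final answer: y(t) = cos(5t) + 4sin(5t)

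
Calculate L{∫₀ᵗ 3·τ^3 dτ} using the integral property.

L{∫₀ᵗ f(τ)dτ} = F(s)/s with f(t) = 3t^3. F(s) = 18/s^4, so L{∫₀ᵗ 3·τ^3 dτ} = (18/s^4)/s = 18/s^5. (Check: ∫₀ᵗ 3·τ^3 dτ = 3t^4/4.)

Final answer: 18/s^5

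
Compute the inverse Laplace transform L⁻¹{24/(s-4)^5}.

L⁻¹{n!/(s-a)^(n+1)} = t^n·e^(at), so L⁻¹{24/(s-4)^5} = t^4·e^(4t)

Final answer: t^4·e^(4t)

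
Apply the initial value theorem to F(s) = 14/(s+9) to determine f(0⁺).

f(0⁺) = lim_{s→∞} s·14/(s+9) = lim_{s→∞} 14s/(s+9) = 14

Final answer: 14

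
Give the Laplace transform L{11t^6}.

L{11t^6} = 11 · L{t^6} = 11 · 720/s^7 = 7920/s^7

Final answer: 7920/s^7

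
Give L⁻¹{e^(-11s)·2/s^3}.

L⁻¹{2/s^3} = t^2. By the time shift theorem, L⁻¹{e^(-as)F(s)} = u(t-a)f(t-a) with a=11, so L⁻¹{e^(-11s)·2/s^3} = u(t-11)·(t-11)^2

Final answer: u(t-11)·(t-11)^2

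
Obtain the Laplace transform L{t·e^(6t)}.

L{t^n·e^(at)} = n!/(s-a)^(n+1), so L{t·e^(6t)} = 1/(s-6)^2

Final answer: 1/(s-6)^2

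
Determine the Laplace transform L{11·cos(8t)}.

L{cos(ωt)} = s/(s² + ω²), so L{cos(8t)} = s/(s² + 64). Then L{11·cos(8t)} = 11·s/(s² + 64) = 11s/(s² + 64)

Final answer: 11s/(s² + 64)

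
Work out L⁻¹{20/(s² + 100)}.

This is the form c·a/(s² + a²) with a = 10, c = 2. L⁻¹ = 2·sin(10t)

Final answer: 2·sin(10t)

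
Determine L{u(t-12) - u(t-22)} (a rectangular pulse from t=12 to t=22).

L{u(t-a)} = e^(-as)/s. L{u(t-12) - u(t-22)} = (e^(-12s) - e^(-22s))/s

Final answer: (e^(-12s) - e^(-22s))/s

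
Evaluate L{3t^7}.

L{t^n} = n!/s^(n+1). So L{3t^7} = 3·7!/s^8 = 15120/s^8

Final answer: 15120/s^8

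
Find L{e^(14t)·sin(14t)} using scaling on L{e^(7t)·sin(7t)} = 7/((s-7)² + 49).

Scaling with a=2: L{e^(14t)·sin(14t)} = (1/2) · 7/((s/2-7)² + 49). Simplifying: 14/((s-14)² + 196)

Final answer: 14/((s-14)² + 196)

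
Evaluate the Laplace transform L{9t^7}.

L{9t^7} = 9 · L{t^7} = 9 · 5040/s^8 = 45360/s^8

Final answer: 45360/s^8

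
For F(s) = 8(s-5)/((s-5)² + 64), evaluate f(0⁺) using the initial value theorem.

f(0⁺) = lim_{s→∞} sF(s) = lim_{s→∞} 8s(s-5)/((s-5)² + 64) = 8

Final answer: 8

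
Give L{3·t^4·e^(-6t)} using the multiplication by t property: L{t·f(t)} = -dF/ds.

Using L{t^n·e^(at)} = n!/(s-a)^(n+1), L{t^4·e^(-6t)} = 24/(s+6)^5, so L{3·t^4·e^(-6t)} = 3·24/(s+6)^5 = 72/(s+6)^5

Final answer: 72/(s+6)^5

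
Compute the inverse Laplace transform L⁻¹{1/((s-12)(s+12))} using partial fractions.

Decompose: A/(s-12) + B/(s+12). A = 1/24, B = -1/24. f(t) = (e^(12t) - e^(-12t))/24

Final answer: (e^(12t) - e^(-12t))/24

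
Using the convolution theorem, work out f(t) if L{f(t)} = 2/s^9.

2/s^9 = (2/s)·(1/s^8) = L{2}·L{t^7/5040}. By convolution, f(t) = 2*t^7/5040 = ∫₀ᵗ 2·τ^7/5040 dτ = 2·t^8/40320

Final answer: 2·t^8/40320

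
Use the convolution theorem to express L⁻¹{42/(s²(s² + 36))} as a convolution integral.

42/(s²(s² + 36)) = (1/s²)·(42/(s² + 36)) = L{t}·L{7·sin(6t)}. So f(t) = t*(7·sin(6t)) = ∫₀ᵗ 7τ·sin(6(t-τ)) dτ

Final answer: ∫₀ᵗ 7τ·sin(6(t-τ)) dτ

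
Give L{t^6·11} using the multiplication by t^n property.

L{11} = 11/s. d^1/ds^1[1/s] = -1/s². d^2/ds^2[1/s] = 2/s^3. d^3/ds^3[1/s] = -6/s^4. d^4/ds^4[1/s] = 24/s^5. d^5/ds^5[1/s] = -120/s^6. d^6/ds^6[1/s] = 720/s^7. So L{t^6} = (-1)^{6}·720/s^7 = 720/s^7. Then L{t^6·11} = 11·720/s^7 = 7920/s^7

Final answer: 7920/s^7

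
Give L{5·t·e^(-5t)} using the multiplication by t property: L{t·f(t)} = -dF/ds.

Using L{t^n·e^(at)} = n!/(s-a)^(n+1), L{t·e^(-5t)} = 1/(s+5)^2, so L{5·t·e^(-5t)} = 5·1/(s+5)^2 = 5/(s+5)^2

Final answer: 5/(s+5)^2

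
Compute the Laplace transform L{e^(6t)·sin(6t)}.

L{e^(at)·sin(ωt)} = ω/((s-a)² + ω²), so L{e^(6t)·sin(6t)} = 6/((s-6)² + 36)

Final answer: 6/((s-6)² + 36)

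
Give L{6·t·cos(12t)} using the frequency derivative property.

L{cos(12t)} = s/(s² + 144). Derivative: d/ds[s/(s² + 144)] = [(s² + 144) - s·2s]/(s² + 144)² = (144 - s²)/(s² + 144)². So L{t·cos(12t)} = -F'(s) = (s² - 144)/(s² + 144)². Then L{6·t·cos(12t)} = 6·(s² - 144)/(s² + 144)²

Final answer: 6·(s² - 144)/(s² + 144)²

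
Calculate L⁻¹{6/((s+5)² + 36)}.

Form: b/((s-a)² + b²) → e^(at)sin(bt). With a=-5, b=6

Final answer: e^(-5t)·sin(6t)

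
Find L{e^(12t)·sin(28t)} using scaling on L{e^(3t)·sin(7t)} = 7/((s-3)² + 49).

Scaling with a=4: L{e^(12t)·sin(28t)} = (1/4) · 7/((s/4-3)² + 49). Simplifying: 28/((s-12)² + 784)

Final answer: 28/((s-12)² + 784)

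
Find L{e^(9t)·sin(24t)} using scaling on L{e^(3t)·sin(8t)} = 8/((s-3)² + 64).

Scaling with a=3: L{e^(9t)·sin(24t)} = (1/3) · 8/((s/3-3)² + 64). Simplifying: 24/((s-9)² + 576)

Final answer: 24/((s-9)² + 576)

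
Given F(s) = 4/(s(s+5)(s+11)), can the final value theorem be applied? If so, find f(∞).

Poles of sF(s) = 4/((s+5)(s+11)) are at s = -5 and s = -11, both in the left half-plane. Theorem applies. f(∞) = lim_{s→0} sF(s) = 4/(5·11) = 4/55

Final answer: 4/55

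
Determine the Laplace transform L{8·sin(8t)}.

L{sin(ωt)} = ω/(s² + ω²), so L{sin(8t)} = 8/(s² + 64). Then L{8·sin(8t)} = 8·8/(s² + 64) = 64/(s² + 64)

Final answer: 64/(s² + 64)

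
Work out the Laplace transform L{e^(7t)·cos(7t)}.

L{e^(at)·cos(ωt)} = (s-a)/((s-a)² + ω²), so L{e^(7t)·cos(7t)} = (s-7)/((s-7)² + 49)

Final answer: (s-7)/((s-7)² + 49)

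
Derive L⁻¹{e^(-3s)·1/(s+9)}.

L⁻¹{1/(s+9)} = e^(-9t). By the time shift theorem, L⁻¹{e^(-as)F(s)} = u(t-a)f(t-a) with a=3, so L⁻¹{e^(-3s)·1/(s+9)} = u(t-3)·e^(-9(t-3))

Final answer: u(t-3)·e^(-9(t-3))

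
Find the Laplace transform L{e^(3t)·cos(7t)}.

L{e^(at)·cos(ωt)} = (s-a)/((s-a)² + ω²), so L{e^(3t)·cos(7t)} = (s-3)/((s-3)² + 49)

Final answer: (s-3)/((s-3)² + 49)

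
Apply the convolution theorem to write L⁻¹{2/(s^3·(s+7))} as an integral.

2/(s^3·(s+7)) = (2/s^3)·(1/(s+7)) = L{t^2}·L{e^(-7t)}. So f(t) = t^2*e^(-7t) = ∫₀ᵗ τ^2·e^(-7(t-τ)) dτ

Final answer: ∫₀ᵗ τ^2·e^(-7(t-τ)) dτ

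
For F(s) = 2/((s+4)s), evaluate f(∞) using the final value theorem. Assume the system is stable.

f(∞) = lim_{s→0} sF(s) = lim_{s→0} 2/(s+4) = 1/2

Final answer: 1/2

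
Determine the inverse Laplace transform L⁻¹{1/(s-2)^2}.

L⁻¹{n!/(s-a)^(n+1)} = t^n·e^(at), so L⁻¹{1/(s-2)^2} = t·e^(2t)

Final answer: t·e^(2t)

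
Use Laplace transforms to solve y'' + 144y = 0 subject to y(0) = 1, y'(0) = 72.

L{y''} + 144L{y} = 0. s²Y - s - 72 + 144Y = 0. Y(s² + 144) = s + 72. Y = (s + 72)/(s² + 144). Inverting: y(t) = cos(12t) + 6sin(12t)

Final answer: y(t) = cos(12t) + 6sin(12t)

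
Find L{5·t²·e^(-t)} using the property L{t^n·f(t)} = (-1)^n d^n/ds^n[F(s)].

L{e^(-t)} = 1/(s+1). d/ds[1/(s+1)] = -1/(s+1)². d²/ds²[1/(s+1)] = 2/(s+1)³. So L{t²·e^(-t)} = (-1)² · 2/(s+1)³ = 2/(s+1)³. Then L{5·t²·e^(-t)} = 5·2/(s+1)³ = 10/(s+1)³

Final answer: 10/(s+1)³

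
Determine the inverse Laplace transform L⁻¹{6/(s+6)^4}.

L⁻¹{n!/(s-a)^(n+1)} = t^n·e^(at), so L⁻¹{6/(s+6)^4} = t^3·e^(-6t)

Final answer: t^3·e^(-6t)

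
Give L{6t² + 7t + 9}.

L{6t² + 7t + 9} = 6·2/s³ + 7/s² + 9/s = 12/s³ + 7/s² + 9/s

Final answer: 12/s³ + 7/s² + 9/s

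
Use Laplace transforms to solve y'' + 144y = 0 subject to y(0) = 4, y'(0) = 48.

L{y''} + 144L{y} = 0. s²Y - 4s - 48 + 144Y = 0. Y(s² + 144) = 4s + 48. Y = (4s + 48)/(s² + 144). Inverting: y(t) = 4cos(12t) + 4sin(12t)

Final answer: y(t) = 4cos(12t) + 4sin(12t)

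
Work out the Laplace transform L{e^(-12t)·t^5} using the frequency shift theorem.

L{e^(at)·t^n} = n!/(s-a)^(n+1), so L{e^(-12t)·t^5} = 120/(s+12)^6

Final answer: 120/(s+12)^6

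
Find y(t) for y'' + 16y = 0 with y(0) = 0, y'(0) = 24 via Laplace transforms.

L{y''} + 16L{y} = 0. s²Y - 0 - 24 + 16Y = 0. Y(s² + 16) = 24. Y = (24)/(s² + 16). Inverting: y(t) = 6sin(4t)

Final answer: y(t) = 6sin(4t)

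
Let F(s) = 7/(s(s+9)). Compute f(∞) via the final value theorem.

f(∞) = lim_{s→0} s·7/(s(s+9)) = lim_{s→0} 7/(s+9) = 7/9 = 7/9

Final answer: 7/9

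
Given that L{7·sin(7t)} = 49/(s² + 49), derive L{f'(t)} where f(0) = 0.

L{f'(t)} = s·F(s) - f(0) = s·49/(s² + 49) - 0 = 49s/(s² + 49)

Final answer: 49s/(s² + 49)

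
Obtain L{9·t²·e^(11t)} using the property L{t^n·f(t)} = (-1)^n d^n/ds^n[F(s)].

L{e^(11t)} = 1/(s-11). d/ds[1/(s-11)] = -1/(s-11)². d²/ds²[1/(s-11)] = 2/(s-11)³. So L{t²·e^(11t)} = (-1)² · 2/(s-11)³ = 2/(s-11)³. Then L{9·t²·e^(11t)} = 9·2/(s-11)³ = 18/(s-11)³

Final answer: 18/(s-11)³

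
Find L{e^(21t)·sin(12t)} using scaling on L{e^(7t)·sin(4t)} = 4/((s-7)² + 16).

Scaling with a=3: L{e^(21t)·sin(12t)} = (1/3) · 4/((s/3-7)² + 16). Simplifying: 12/((s-21)² + 144)

Final answer: 12/((s-21)² + 144)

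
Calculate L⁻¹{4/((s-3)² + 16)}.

Form: b/((s-a)² + b²) → e^(at)sin(bt). With a=3, b=4

Final answer: e^(3t)·sin(4t)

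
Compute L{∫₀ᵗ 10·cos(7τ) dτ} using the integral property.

L{∫₀ᵗ f(τ)dτ} = F(s)/s with F(s) = 10s/(s² + 49), so the result is (10s/(s² + 49))/s = 10/(s² + 49)

Final answer: 10/(s² + 49)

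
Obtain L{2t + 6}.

L{2t + 6} = 2·L{t} + 6·L{1} = 2/s² + 6/s

Final answer: 2/s² + 6/s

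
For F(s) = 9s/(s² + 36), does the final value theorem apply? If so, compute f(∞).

The final value theorem requires all poles of sF(s) in the left half-plane. sF(s) = 9s²/(s² + 36) has poles at s = ±6i (imaginary axis). Theorem does NOT apply (oscillatory system).

Final answer: Not applicable (oscillatory)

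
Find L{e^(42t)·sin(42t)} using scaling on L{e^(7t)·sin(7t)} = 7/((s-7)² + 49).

Scaling with a=6: L{e^(42t)·sin(42t)} = (1/6) · 7/((s/6-7)² + 49). Simplifying: 42/((s-42)² + 1764)

Final answer: 42/((s-42)² + 1764)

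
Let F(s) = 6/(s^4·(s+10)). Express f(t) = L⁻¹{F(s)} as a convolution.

6/(s^4·(s+10)) = (6/s^4)·(1/(s+10)) = L{t^3}·L{e^(-10t)}. So f(t) = t^3*e^(-10t) = ∫₀ᵗ τ^3·e^(-10(t-τ)) dτ

Final answer: ∫₀ᵗ τ^3·e^(-10(t-τ)) dτ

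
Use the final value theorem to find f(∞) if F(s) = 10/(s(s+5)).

f(∞) = lim_{s→0} s·10/(s(s+5)) = lim_{s→0} 10/(s+5) = 10/5 = 2

Final answer: 2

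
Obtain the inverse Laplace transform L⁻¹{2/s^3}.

L⁻¹{n!/s^(n+1)} = t^n with n=2. So L⁻¹{2/s^3} = t^2

Final answer: t^2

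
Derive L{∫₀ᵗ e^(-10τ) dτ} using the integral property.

L{∫₀ᵗ f(τ)dτ} = F(s)/s with F(s) = 1/(s+10), so L{∫₀ᵗ e^(-10τ) dτ} = 1/(s(s+10))

Final answer: 1/(s(s+10))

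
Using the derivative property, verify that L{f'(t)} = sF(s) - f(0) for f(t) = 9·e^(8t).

f'(t) = 72e^(8t). Direct: L{f'(t)} = 72/(s-8). Property: s·9/(s-8) - 9 = (9s - 9(s-8))/(s-8) = 72/(s-8). ✓

Final answer: 72/(s-8)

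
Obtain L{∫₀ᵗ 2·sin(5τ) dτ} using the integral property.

L{∫₀ᵗ f(τ)dτ} = F(s)/s with F(s) = 10/(s² + 25), so the result is (10/(s² + 25))/s = 10/(s(s² + 25))

Final answer: 10/(s(s² + 25))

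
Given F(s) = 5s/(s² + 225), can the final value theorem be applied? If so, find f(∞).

The final value theorem requires all poles of sF(s) in the left half-plane. sF(s) = 5s²/(s² + 225) has poles at s = ±15i (imaginary axis). Theorem does NOT apply (oscillatory system).

Final answer: Not applicable (oscillatory)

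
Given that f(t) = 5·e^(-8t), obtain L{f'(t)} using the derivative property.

f(0) = 5, F(s) = 5/(s+8). L{f'(t)} = s·F(s) - f(0) = 5s/(s+8) - 5 = (5s - 5(s+8))/(s+8) = -40/(s+8)

Final answer: -40/(s+8)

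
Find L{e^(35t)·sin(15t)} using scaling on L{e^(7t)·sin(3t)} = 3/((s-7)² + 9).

Scaling with a=5: L{e^(35t)·sin(15t)} = (1/5) · 3/((s/5-7)² + 9). Simplifying: 15/((s-35)² + 225)

Final answer: 15/((s-35)² + 225)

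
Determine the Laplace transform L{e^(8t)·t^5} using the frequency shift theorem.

L{e^(at)·t^n} = n!/(s-a)^(n+1), so L{e^(8t)·t^5} = 120/(s-8)^6

Final answer: 120/(s-8)^6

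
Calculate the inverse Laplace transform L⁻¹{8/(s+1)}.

L⁻¹{1/(s-a)} = e^(at), so L⁻¹{1/(s+1)} = e^(-t), and L⁻¹{8/(s+1)} = 8·e^(-t)

Final answer: 8·e^(-t)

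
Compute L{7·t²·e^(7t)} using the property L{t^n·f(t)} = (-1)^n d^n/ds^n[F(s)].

L{e^(7t)} = 1/(s-7). d/ds[1/(s-7)] = -1/(s-7)². d²/ds²[1/(s-7)] = 2/(s-7)³. So L{t²·e^(7t)} = (-1)² · 2/(s-7)³ = 2/(s-7)³. Then L{7·t²·e^(7t)} = 7·2/(s-7)³ = 14/(s-7)³

Final answer: 14/(s-7)³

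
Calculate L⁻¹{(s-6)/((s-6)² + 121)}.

Using frequency shift: L⁻¹{(s-a)/((s-a)² + b²)} = e^(at)cos(bt). Here a=6, b=11

Final answer: e^(6t)·cos(11t)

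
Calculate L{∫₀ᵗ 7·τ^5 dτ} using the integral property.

L{∫₀ᵗ f(τ)dτ} = F(s)/s with f(t) = 7t^5. F(s) = 840/s^6, so L{∫₀ᵗ 7·τ^5 dτ} = (840/s^6)/s = 840/s^7. (Check: ∫₀ᵗ 7·τ^5 dτ = 7t^6/6.)

Final answer: 840/s^7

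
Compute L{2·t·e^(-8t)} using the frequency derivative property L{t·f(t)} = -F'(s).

L{e^(-8t)} = 1/(s+8). By frequency derivative: L{t·e^(-8t)} = -d/ds[1/(s+8)] = -(-1)/(s+8)² = 1/(s+8)². Then L{2·t·e^(-8t)} = 2·1/(s+8)² = 2/(s+8)²

Final answer: 2/(s+8)²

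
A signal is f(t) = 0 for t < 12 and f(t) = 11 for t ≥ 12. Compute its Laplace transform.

f(t) = 11·u(t-12). L{u(t-12)} = e^(-12s)/s, so L{f(t)} = 11·e^(-12s)/s

Final answer: 11·e^(-12s)/s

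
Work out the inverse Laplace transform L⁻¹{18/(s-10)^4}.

L⁻¹{n!/(s-a)^(n+1)} = t^n·e^(at) with n=3, a=10. So L⁻¹{6/(s-10)^4} = t^3·e^(10t), and L⁻¹{18/(s-10)^4} = (18/6)·t^3·e^(10t) = 3·t^3·e^(10t)

Final answer: 3·t^3·e^(10t)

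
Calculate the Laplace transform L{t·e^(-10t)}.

L{t^n·e^(at)} = n!/(s-a)^(n+1), so L{t·e^(-10t)} = 1/(s+10)^2

Final answer: 1/(s+10)^2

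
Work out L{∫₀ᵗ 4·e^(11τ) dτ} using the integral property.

L{∫₀ᵗ f(τ)dτ} = F(s)/s with F(s) = 4/(s-11), so L{∫₀ᵗ 4·e^(11τ) dτ} = 4/(s(s-11))

Final answer: 4/(s(s-11))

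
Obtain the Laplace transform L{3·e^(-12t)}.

L{e^(at)} = 1/(s-a), so L{e^(-12t)} = 1/(s+12). Then L{3·e^(-12t)} = 3/(s+12)

Final answer: 3/(s+12)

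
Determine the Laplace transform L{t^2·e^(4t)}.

L{t^n·e^(at)} = n!/(s-a)^(n+1), so L{t^2·e^(4t)} = 2/(s-4)^3

Final answer: 2/(s-4)^3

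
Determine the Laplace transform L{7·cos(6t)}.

L{cos(ωt)} = s/(s² + ω²), so L{cos(6t)} = s/(s² + 36). Then L{7·cos(6t)} = 7·s/(s² + 36) = 7s/(s² + 36)

Final answer: 7s/(s² + 36)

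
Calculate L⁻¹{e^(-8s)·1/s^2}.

L⁻¹{1/s^2} = t. By the time shift theorem, L⁻¹{e^(-as)F(s)} = u(t-a)f(t-a) with a=8, so L⁻¹{e^(-8s)·1/s^2} = u(t-8)·(t-8)

Final answer: u(t-8)·(t-8)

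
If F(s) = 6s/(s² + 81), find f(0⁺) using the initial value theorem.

f(0⁺) = lim_{s→∞} s·6s/(s² + 81) = lim_{s→∞} 6s²/(s² + 81) = 6

Final answer: 6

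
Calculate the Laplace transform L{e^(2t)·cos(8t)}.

L{e^(at)·cos(ωt)} = (s-a)/((s-a)² + ω²), so L{e^(2t)·cos(8t)} = (s-2)/((s-2)² + 64)

Final answer: (s-2)/((s-2)² + 64)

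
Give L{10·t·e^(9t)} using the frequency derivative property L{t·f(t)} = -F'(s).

L{e^(9t)} = 1/(s-9). By frequency derivative: L{t·e^(9t)} = -d/ds[1/(s-9)] = -(-1)/(s-9)² = 1/(s-9)². Then L{10·t·e^(9t)} = 10·1/(s-9)² = 10/(s-9)²

Final answer: 10/(s-9)²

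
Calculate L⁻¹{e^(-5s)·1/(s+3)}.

L⁻¹{1/(s+3)} = e^(-3t). By the time shift theorem, L⁻¹{e^(-as)F(s)} = u(t-a)f(t-a) with a=5, so L⁻¹{e^(-5s)·1/(s+3)} = u(t-5)·e^(-3(t-5))

Final answer: u(t-5)·e^(-3(t-5))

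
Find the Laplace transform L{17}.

L{17} = 17 · L{1} = 17/s

Final answer: 17/s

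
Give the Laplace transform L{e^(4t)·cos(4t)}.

L{e^(at)·cos(ωt)} = (s-a)/((s-a)² + ω²), so L{e^(4t)·cos(4t)} = (s-4)/((s-4)² + 16)

Final answer: (s-4)/((s-4)² + 16)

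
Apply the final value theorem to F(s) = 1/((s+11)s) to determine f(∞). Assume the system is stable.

f(∞) = lim_{s→0} sF(s) = lim_{s→0} 1/(s+11) = 1/11

Final answer: 1/11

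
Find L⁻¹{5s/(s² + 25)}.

This is the form c·s/(s² + a²) with a = 5, c = 5. L⁻¹ = 5·cos(5t)

Final answer: 5·cos(5t)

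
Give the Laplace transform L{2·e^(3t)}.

L{e^(at)} = 1/(s-a), so L{e^(3t)} = 1/(s-3). Then L{2·e^(3t)} = 2/(s-3)

Final answer: 2/(s-3)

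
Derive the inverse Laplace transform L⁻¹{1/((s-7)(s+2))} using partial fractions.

Decompose: A/(s-7) + B/(s+2). A = 1/9, B = -1/9. f(t) = (e^(7t) - e^(-2t))/9

Final answer: (e^(7t) - e^(-2t))/9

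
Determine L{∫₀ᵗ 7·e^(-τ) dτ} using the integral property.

L{∫₀ᵗ f(τ)dτ} = F(s)/s with F(s) = 7/(s+1), so L{∫₀ᵗ 7·e^(-τ) dτ} = 7/(s(s+1))

Final answer: 7/(s(s+1))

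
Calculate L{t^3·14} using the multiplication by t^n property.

L{14} = 14/s. d^1/ds^1[1/s] = -1/s². d^2/ds^2[1/s] = 2/s^3. d^3/ds^3[1/s] = -6/s^4. So L{t^3} = (-1)^{3}·-6/s^4 = 6/s^4. Then L{t^3·14} = 14·6/s^4 = 84/s^4

Final answer: 84/s^4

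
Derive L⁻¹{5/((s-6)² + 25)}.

Form: b/((s-a)² + b²) → e^(at)sin(bt). With a=6, b=5

Final answer: e^(6t)·sin(5t)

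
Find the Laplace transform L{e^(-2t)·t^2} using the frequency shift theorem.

L{e^(at)·t^n} = n!/(s-a)^(n+1), so L{e^(-2t)·t^2} = 2/(s+2)^3

Final answer: 2/(s+2)^3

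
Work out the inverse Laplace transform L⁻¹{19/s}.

L⁻¹{c/s} = c, so L⁻¹{19/s} = 19

Final answer: 19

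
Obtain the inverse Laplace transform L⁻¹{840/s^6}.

L⁻¹{n!/s^(n+1)} = t^n with n=5. So L⁻¹{120/s^6} = t^5, and L⁻¹{840/s^6} = (840/120)·t^5 = 7·t^5

Final answer: 7·t^5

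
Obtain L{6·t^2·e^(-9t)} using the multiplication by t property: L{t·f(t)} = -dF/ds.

Using L{t^n·e^(at)} = n!/(s-a)^(n+1), L{t^2·e^(-9t)} = 2/(s+9)^3, so L{6·t^2·e^(-9t)} = 6·2/(s+9)^3 = 12/(s+9)^3

Final answer: 12/(s+9)^3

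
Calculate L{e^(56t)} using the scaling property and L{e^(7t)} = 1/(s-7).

Using L{f(at)} = (1/a)F(s/a) with a=8 and f(t) = e^(7t): L{e^(56t)} = (1/8) · 1/((s/8)-7) = (1/8) · 8/(s-56) = 1/(s-56)

Final answer: 1/(s-56)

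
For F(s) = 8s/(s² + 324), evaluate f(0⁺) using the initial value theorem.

f(0⁺) = lim_{s→∞} s·8s/(s² + 324) = lim_{s→∞} 8s²/(s² + 324) = 8

Final answer: 8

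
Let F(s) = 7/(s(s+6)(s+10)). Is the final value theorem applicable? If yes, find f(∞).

Poles of sF(s) = 7/((s+6)(s+10)) are at s = -6 and s = -10, both in the left half-plane. Theorem applies. f(∞) = lim_{s→0} sF(s) = 7/(6·10) = 7/60

Final answer: 7/60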